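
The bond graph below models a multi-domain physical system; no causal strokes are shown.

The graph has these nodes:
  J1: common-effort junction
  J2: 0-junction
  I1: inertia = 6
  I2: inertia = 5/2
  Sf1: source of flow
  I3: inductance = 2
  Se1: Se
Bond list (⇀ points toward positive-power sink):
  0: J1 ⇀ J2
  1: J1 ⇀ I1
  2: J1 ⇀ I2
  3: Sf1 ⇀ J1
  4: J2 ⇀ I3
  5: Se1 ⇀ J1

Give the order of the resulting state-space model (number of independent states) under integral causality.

3  (I1, I2, I3 all integral)

β3 |Sf1  (Sf1: flow source, stroke at near end)
β5 |J1  (Se1: effort source, stroke at far end)
β0 |J2  (J1: bond 5 brought effort, rest push out)
β1 |I1  (0-jn J1 has e-setter on 5)
β2 |I2  (common-e at J1 fixed by 5)
β4 |I3  (J2 effort already set via bond 0)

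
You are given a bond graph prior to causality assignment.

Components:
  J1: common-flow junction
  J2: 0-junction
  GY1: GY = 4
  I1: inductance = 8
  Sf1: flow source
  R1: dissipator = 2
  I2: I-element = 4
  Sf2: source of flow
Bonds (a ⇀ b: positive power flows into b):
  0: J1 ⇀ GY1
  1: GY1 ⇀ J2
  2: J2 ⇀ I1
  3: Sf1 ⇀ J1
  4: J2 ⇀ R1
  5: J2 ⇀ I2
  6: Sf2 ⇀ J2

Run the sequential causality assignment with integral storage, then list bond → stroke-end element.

b3 |Sf1  (source Sf1 imposes f)
b6 |Sf2  (source Sf2 imposes f)
b0 |J1  (common-f at J1 fixed by 3)
b1 |J2  (GY GY1: same side as bond 0)
b2 |I1  (0-jn J2 has e-setter on 1)
b4 |R1  (common-e at J2 fixed by 1)
b5 |I2  (common-e at J2 fixed by 1)

bond 0 →J1
bond 1 →J2
bond 2 →I1
bond 3 →Sf1
bond 4 →R1
bond 5 →I2
bond 6 →Sf2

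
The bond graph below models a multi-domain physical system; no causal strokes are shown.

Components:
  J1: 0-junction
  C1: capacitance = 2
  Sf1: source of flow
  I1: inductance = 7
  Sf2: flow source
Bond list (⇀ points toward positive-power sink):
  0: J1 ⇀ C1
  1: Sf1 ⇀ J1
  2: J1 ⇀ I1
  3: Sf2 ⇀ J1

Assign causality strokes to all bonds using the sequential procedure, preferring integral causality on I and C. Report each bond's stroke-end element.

β1 |Sf1  (Sf1: flow source, stroke at near end)
β3 |Sf2  (source Sf2 imposes f)
β0 |J1  (C1 integral (e out))
β2 |I1  (J1: bond 0 brought effort, rest push out)

b0 →J1
b1 →Sf1
b2 →I1
b3 →Sf2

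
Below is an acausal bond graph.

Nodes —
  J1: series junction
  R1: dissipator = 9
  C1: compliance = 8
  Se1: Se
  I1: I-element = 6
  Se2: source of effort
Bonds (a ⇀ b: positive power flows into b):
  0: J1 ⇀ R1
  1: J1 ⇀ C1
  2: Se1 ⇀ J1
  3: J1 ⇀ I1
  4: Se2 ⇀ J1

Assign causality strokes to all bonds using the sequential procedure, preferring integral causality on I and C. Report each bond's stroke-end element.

β2 →J1  (Se1: effort source, stroke at far end)
β4 →J1  (Se2 fixes effort; stroke away)
β1 →J1  (C1: C, integral causality)
β3 →I1  (I1 outputs flow p/I1)
β0 →J1  (J1 flow already set via bond 3)

β0 |J1
β1 |J1
β2 |J1
β3 |I1
β4 |J1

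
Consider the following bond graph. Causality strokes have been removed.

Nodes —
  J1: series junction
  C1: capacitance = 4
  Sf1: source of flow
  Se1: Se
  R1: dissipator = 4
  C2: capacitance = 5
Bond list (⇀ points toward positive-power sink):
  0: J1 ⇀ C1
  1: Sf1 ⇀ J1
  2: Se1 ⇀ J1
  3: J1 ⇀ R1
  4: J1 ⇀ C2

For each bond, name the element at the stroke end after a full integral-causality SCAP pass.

b1 |Sf1  (Sf1: flow source, stroke at near end)
b2 |J1  (Se1 (Se) sets effort on bond)
b0 |J1  (J1: bond 1 brought flow, rest push out)
b3 |J1  (J1: bond 1 brought flow, rest push out)
b4 |J1  (J1: bond 1 brought flow, rest push out)

#0 |J1
#1 |Sf1
#2 |J1
#3 |J1
#4 |J1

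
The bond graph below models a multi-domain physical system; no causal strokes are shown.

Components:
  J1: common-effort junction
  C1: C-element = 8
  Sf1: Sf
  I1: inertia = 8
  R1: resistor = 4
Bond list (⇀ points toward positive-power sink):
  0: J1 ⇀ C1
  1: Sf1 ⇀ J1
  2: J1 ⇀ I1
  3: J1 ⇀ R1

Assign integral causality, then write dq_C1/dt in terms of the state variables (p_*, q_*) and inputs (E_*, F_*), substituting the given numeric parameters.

bond 1 stroke at Sf1  (Sf1 fixes flow; stroke at Sf1)
bond 0 stroke at J1  (C1 outputs effort q/C1)
bond 2 stroke at I1  (common-e at J1 fixed by 0)
bond 3 stroke at R1  (J1 effort already set via bond 0)

dq_C1/dt = F_Sf1 - p_I1/8 - q_C1/32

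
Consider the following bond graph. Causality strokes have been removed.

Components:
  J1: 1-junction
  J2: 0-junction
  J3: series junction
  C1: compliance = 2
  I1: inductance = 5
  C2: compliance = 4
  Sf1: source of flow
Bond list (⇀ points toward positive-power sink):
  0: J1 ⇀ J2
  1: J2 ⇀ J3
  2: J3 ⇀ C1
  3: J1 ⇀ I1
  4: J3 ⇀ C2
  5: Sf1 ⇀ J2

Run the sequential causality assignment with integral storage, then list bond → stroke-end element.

#5 |Sf1  (Sf1 fixes flow; stroke at Sf1)
#2 |J3  (C1: C, integral causality)
#3 |I1  (I1 integral (f out))
#0 |J1  (J1: bond 3 brought flow, rest push out)
#1 |J2  (J2: last free bond brings effort in)
#4 |J3  (J3: bond 1 brought flow, rest push out)

β0 |J1
β1 |J2
β2 |J3
β3 |I1
β4 |J3
β5 |Sf1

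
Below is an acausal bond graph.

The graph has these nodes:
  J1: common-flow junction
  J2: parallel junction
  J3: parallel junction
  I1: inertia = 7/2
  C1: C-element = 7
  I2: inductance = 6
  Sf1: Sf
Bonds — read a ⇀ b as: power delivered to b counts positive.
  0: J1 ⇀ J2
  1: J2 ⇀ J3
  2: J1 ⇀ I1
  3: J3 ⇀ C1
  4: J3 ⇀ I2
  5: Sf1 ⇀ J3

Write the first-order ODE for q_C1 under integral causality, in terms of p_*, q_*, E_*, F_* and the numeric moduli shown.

b5 stroke→Sf1  (source Sf1 imposes f)
b2 stroke→I1  (prefer integral on I1)
b0 stroke→J1  (J1 flow already set via bond 2)
b1 stroke→J2  (J2: last free bond brings effort in)
b3 stroke→J3  (prefer integral on C1)
b4 stroke→I2  (common-e at J3 fixed by 3)

dq_C1/dt = F_Sf1 + 2*p_I1/7 - p_I2/6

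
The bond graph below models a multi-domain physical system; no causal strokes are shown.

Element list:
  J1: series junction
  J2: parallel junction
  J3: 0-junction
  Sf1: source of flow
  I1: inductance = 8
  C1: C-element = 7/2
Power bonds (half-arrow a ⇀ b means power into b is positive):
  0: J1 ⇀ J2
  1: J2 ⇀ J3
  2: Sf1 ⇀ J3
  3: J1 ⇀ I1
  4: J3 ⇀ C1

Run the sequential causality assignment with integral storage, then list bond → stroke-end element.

b0 stroke at J1
b1 stroke at J2
b2 stroke at Sf1
b3 stroke at I1
b4 stroke at J3

b2 |Sf1  (Sf1 (Sf) sets flow on bond)
b3 |I1  (prefer integral on I1)
b0 |J1  (J1: bond 3 brought flow, rest push out)
b1 |J2  (J2: last free bond brings effort in)
b4 |J3  (closing 0-jn rule on J3)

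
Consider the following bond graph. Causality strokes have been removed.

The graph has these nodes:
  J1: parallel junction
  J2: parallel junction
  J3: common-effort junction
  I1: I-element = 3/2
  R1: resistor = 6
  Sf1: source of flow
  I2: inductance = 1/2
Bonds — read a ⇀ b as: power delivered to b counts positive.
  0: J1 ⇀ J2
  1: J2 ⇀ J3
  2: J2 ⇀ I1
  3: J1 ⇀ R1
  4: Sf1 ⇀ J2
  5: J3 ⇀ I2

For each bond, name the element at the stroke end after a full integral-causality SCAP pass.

bond 0 stroke at J2
bond 1 stroke at J3
bond 2 stroke at I1
bond 3 stroke at J1
bond 4 stroke at Sf1
bond 5 stroke at I2

b4 stroke→Sf1  (Sf1: flow source, stroke at near end)
b2 stroke→I1  (I1: I, integral causality)
b5 stroke→I2  (I2: I, integral causality)
b1 stroke→J3  (J3: last free bond brings effort in)
b0 stroke→J2  (closing 0-jn rule on J2)
b3 stroke→J1  (closing 0-jn rule on J1)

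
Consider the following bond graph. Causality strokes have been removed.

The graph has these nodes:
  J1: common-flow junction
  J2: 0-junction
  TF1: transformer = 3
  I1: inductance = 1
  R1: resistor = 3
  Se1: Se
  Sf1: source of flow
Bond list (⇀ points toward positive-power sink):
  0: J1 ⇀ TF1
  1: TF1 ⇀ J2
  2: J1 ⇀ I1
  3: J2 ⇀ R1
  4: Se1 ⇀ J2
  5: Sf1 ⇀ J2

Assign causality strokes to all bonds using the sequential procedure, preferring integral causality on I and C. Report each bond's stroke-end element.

#4 →J2  (Se1 fixes effort; stroke away)
#5 →Sf1  (source Sf1 imposes f)
#1 →TF1  (J2: bond 4 brought effort, rest push out)
#3 →R1  (common-e at J2 fixed by 4)
#0 →J1  (through TF1, causality passes straight; one stroke at TF1)
#2 →I1  (closing 1-jn rule on J1)

β0 stroke at J1
β1 stroke at TF1
β2 stroke at I1
β3 stroke at R1
β4 stroke at J2
β5 stroke at Sf1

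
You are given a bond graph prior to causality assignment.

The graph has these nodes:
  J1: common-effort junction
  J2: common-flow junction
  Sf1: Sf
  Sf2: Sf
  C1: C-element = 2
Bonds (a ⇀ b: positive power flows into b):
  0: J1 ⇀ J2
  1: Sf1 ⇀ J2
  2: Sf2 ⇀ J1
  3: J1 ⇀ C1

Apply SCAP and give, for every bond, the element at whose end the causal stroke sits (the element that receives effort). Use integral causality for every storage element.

#1 stroke→Sf1  (Sf1 (Sf) sets flow on bond)
#2 stroke→Sf2  (source Sf2 imposes f)
#0 stroke→J2  (common-f at J2 fixed by 1)
#3 stroke→J1  (only one effort-in slot at J1)

β0 |J2
β1 |Sf1
β2 |Sf2
β3 |J1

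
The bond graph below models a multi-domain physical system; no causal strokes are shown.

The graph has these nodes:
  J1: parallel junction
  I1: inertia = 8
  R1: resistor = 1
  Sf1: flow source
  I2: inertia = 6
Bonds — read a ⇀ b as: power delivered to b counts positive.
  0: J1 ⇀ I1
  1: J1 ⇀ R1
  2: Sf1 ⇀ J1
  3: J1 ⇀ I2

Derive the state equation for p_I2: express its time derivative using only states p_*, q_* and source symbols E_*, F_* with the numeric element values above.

dp_I2/dt = F_Sf1 - p_I1/8 - p_I2/6

#2 stroke→Sf1  (Sf1 fixes flow; stroke at Sf1)
#0 stroke→I1  (I1: I, integral causality)
#3 stroke→I2  (I2: I, integral causality)
#1 stroke→J1  (only one effort-in slot at J1)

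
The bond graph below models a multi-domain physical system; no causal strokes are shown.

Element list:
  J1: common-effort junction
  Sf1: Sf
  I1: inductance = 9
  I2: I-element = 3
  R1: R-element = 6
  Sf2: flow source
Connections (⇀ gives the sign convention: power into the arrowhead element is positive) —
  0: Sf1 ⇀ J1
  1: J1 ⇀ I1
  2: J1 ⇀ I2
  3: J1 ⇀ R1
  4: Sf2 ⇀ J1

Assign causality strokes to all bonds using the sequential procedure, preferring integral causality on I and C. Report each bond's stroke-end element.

β0 |Sf1  (Sf1: flow source, stroke at near end)
β4 |Sf2  (Sf2 fixes flow; stroke at Sf2)
β1 |I1  (prefer integral on I1)
β2 |I2  (I2: I, integral causality)
β3 |J1  (only one effort-in slot at J1)

#0 stroke at Sf1
#1 stroke at I1
#2 stroke at I2
#3 stroke at J1
#4 stroke at Sf2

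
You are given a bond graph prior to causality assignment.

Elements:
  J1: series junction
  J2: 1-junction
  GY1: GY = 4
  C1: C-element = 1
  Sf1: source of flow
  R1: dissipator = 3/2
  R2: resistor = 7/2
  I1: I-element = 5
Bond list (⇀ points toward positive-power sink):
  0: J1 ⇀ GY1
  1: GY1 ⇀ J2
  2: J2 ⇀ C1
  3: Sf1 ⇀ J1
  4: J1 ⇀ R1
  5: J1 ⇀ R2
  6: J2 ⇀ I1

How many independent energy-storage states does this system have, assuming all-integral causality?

2  (C1, I1 all integral)

b3 stroke at Sf1  (Sf1 (Sf) sets flow on bond)
b0 stroke at J1  (J1 flow already set via bond 3)
b4 stroke at J1  (J1 flow already set via bond 3)
b5 stroke at J1  (J1: bond 3 brought flow, rest push out)
b1 stroke at J2  (GY1: gyrator matches bond 0)
b2 stroke at J2  (C1 integral (e out))
b6 stroke at I1  (only one flow-in slot at J2)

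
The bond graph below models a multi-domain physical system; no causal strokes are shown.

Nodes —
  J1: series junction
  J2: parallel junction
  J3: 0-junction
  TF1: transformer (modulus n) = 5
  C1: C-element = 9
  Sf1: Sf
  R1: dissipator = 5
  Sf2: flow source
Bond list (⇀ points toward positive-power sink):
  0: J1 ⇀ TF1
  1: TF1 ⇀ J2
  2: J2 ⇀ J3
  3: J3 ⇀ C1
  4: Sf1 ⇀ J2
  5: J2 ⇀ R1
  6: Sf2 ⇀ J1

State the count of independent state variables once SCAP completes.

bond 4 stroke→Sf1  (Sf1 fixes flow; stroke at Sf1)
bond 6 stroke→Sf2  (source Sf2 imposes f)
bond 0 stroke→J1  (J1 flow already set via bond 6)
bond 1 stroke→TF1  (through TF1, causality passes straight; one stroke at TF1)
bond 3 stroke→J3  (prefer integral on C1)
bond 2 stroke→J2  (0-jn J3 has e-setter on 3)
bond 5 stroke→R1  (J2 effort already set via bond 2)

1  (C1 all integral)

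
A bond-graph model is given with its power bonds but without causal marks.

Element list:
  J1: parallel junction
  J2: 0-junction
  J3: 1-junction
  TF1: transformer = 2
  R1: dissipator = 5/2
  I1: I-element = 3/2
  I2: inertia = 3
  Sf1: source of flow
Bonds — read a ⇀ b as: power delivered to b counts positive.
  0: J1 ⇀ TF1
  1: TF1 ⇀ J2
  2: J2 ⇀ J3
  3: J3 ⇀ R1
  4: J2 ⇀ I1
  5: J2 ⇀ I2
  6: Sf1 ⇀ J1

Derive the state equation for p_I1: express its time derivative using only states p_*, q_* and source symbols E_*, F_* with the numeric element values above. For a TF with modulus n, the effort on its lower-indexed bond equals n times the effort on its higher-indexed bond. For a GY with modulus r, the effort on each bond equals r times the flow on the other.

b6 stroke→Sf1  (Sf1: flow source, stroke at near end)
b0 stroke→J1  (closing 0-jn rule on J1)
b1 stroke→TF1  (TF1 one-in-one-out from 0)
b4 stroke→I1  (prefer integral on I1)
b5 stroke→I2  (prefer integral on I2)
b2 stroke→J2  (closing 0-jn rule on J2)
b3 stroke→J3  (J3: bond 2 brought flow, rest push out)

dp_I1/dt = 5*F_Sf1 - 5*p_I1/3 - 5*p_I2/6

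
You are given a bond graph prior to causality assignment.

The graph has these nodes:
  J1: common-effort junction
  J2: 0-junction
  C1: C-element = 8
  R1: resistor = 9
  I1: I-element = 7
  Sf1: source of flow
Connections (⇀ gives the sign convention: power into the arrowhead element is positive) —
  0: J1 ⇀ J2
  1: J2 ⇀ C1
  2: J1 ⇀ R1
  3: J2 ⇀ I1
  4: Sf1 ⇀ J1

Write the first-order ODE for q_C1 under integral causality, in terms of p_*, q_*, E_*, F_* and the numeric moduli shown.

β4 stroke at Sf1  (Sf1: flow source, stroke at near end)
β1 stroke at J2  (C1 integral (e out))
β0 stroke at J1  (0-jn J2 has e-setter on 1)
β3 stroke at I1  (J2 effort already set via bond 1)
β2 stroke at R1  (J1 effort already set via bond 0)

dq_C1/dt = F_Sf1 - p_I1/7 - q_C1/72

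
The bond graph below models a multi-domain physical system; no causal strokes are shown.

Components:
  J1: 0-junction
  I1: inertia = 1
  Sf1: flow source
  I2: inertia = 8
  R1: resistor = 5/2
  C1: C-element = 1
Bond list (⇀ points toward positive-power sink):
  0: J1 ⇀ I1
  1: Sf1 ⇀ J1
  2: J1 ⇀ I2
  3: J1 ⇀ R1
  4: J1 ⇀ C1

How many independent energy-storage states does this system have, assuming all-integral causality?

3  (C1, I1, I2 all integral)

bond 1 stroke→Sf1  (Sf1 fixes flow; stroke at Sf1)
bond 0 stroke→I1  (prefer integral on I1)
bond 2 stroke→I2  (I2 outputs flow p/I2)
bond 4 stroke→J1  (C1 integral (e out))
bond 3 stroke→R1  (0-jn J1 has e-setter on 4)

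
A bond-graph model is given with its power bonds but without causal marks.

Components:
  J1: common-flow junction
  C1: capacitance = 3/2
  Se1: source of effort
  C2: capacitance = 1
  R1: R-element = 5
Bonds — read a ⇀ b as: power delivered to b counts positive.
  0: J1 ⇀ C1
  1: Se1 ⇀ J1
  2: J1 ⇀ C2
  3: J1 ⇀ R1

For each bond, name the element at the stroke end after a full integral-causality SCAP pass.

#0 →J1
#1 →J1
#2 →J1
#3 →R1

#1 →J1  (source Se1 imposes e)
#0 →J1  (prefer integral on C1)
#2 →J1  (C2 integral (e out))
#3 →R1  (closing 1-jn rule on J1)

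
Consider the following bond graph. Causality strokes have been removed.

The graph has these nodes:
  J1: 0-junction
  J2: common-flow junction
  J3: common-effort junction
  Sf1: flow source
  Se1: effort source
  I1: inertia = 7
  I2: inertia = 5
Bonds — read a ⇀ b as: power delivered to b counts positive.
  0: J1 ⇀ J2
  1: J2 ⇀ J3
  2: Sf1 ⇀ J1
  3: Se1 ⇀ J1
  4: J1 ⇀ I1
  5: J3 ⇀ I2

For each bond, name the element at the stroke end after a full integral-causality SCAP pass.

#2 stroke at Sf1  (source Sf1 imposes f)
#3 stroke at J1  (Se1: effort source, stroke at far end)
#0 stroke at J2  (J1 effort already set via bond 3)
#4 stroke at I1  (J1: bond 3 brought effort, rest push out)
#1 stroke at J3  (only one flow-in slot at J2)
#5 stroke at I2  (J3 effort already set via bond 1)

bond 0 |J2
bond 1 |J3
bond 2 |Sf1
bond 3 |J1
bond 4 |I1
bond 5 |I2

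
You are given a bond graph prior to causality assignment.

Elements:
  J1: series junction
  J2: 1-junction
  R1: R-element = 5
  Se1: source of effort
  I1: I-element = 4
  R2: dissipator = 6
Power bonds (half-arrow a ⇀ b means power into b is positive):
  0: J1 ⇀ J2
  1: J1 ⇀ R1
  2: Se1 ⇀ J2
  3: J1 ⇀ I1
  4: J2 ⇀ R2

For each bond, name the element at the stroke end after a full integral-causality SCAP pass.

β2 |J2  (source Se1 imposes e)
β3 |I1  (prefer integral on I1)
β0 |J1  (J1 flow already set via bond 3)
β1 |J1  (1-jn J1 has f-setter on 3)
β4 |J2  (J2 flow already set via bond 0)

bond 0 |J1
bond 1 |J1
bond 2 |J2
bond 3 |I1
bond 4 |J2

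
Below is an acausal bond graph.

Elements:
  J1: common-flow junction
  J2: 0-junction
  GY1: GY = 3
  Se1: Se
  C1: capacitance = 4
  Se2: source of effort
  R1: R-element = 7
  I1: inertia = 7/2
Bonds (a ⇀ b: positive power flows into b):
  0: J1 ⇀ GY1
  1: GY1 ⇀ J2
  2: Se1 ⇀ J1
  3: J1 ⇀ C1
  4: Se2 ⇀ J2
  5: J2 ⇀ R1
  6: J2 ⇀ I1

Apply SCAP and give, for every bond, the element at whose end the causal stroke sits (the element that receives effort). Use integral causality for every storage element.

b2 |J1  (Se1: effort source, stroke at far end)
b4 |J2  (Se2 fixes effort; stroke away)
b1 |GY1  (J2: bond 4 brought effort, rest push out)
b5 |R1  (J2 effort already set via bond 4)
b6 |I1  (J2 effort already set via bond 4)
b0 |GY1  (GY1 both-in/both-out from 1)
b3 |J1  (J1: bond 0 brought flow, rest push out)

b0 stroke→GY1
b1 stroke→GY1
b2 stroke→J1
b3 stroke→J1
b4 stroke→J2
b5 stroke→R1
b6 stroke→I1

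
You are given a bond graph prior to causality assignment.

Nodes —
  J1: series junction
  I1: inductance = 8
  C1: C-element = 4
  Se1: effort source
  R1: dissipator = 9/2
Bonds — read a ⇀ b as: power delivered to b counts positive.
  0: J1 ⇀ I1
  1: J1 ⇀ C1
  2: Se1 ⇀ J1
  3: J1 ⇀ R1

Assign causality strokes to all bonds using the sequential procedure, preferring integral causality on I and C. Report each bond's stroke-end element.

β0 |I1
β1 |J1
β2 |J1
β3 |J1

b2 →J1  (Se1 (Se) sets effort on bond)
b0 →I1  (I1 integral (f out))
b1 →J1  (1-jn J1 has f-setter on 0)
b3 →J1  (J1 flow already set via bond 0)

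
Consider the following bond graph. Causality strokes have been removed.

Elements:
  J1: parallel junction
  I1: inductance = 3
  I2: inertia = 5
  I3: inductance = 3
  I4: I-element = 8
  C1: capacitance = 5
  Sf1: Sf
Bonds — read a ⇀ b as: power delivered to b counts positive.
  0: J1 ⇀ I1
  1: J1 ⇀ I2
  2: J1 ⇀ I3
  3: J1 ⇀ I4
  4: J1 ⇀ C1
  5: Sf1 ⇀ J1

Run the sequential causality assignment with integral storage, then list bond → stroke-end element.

b5 stroke at Sf1  (source Sf1 imposes f)
b0 stroke at I1  (prefer integral on I1)
b1 stroke at I2  (I2 integral (f out))
b2 stroke at I3  (I3: I, integral causality)
b3 stroke at I4  (I4 outputs flow p/I4)
b4 stroke at J1  (J1: last free bond brings effort in)

b0 |I1
b1 |I2
b2 |I3
b3 |I4
b4 |J1
b5 |Sf1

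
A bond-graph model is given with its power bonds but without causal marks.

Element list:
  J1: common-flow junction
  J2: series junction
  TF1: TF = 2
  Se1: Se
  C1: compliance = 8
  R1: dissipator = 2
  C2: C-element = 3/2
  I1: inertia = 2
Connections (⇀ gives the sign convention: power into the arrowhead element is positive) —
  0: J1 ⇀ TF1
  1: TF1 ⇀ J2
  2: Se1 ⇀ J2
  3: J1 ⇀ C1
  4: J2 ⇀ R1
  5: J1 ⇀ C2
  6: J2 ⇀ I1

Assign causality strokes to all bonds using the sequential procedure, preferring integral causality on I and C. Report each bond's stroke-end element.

β0 stroke→TF1
β1 stroke→J2
β2 stroke→J2
β3 stroke→J1
β4 stroke→J2
β5 stroke→J1
β6 stroke→I1

β2 |J2  (Se1 (Se) sets effort on bond)
β3 |J1  (prefer integral on C1)
β5 |J1  (C2 outputs effort q/C2)
β0 |TF1  (closing 1-jn rule on J1)
β1 |J2  (TF1: transformer flips bond 0)
β6 |I1  (prefer integral on I1)
β4 |J2  (1-jn J2 has f-setter on 6)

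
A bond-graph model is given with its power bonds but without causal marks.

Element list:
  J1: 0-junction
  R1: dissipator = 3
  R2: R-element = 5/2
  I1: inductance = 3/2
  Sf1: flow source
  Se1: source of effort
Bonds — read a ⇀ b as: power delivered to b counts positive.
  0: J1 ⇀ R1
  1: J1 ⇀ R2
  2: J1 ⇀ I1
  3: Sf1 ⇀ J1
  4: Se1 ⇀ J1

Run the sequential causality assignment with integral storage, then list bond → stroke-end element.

β3 |Sf1  (Sf1 (Sf) sets flow on bond)
β4 |J1  (source Se1 imposes e)
β0 |R1  (J1: bond 4 brought effort, rest push out)
β1 |R2  (J1 effort already set via bond 4)
β2 |I1  (0-jn J1 has e-setter on 4)

b0 stroke at R1
b1 stroke at R2
b2 stroke at I1
b3 stroke at Sf1
b4 stroke at J1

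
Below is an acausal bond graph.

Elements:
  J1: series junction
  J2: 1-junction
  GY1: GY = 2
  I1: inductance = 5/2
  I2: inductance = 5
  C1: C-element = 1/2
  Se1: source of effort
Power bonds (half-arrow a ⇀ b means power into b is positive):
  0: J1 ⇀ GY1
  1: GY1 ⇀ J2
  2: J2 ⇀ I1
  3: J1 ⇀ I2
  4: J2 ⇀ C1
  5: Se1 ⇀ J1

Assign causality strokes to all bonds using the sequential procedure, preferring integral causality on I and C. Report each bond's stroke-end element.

#5 stroke at J1  (Se1 fixes effort; stroke away)
#2 stroke at I1  (I1 outputs flow p/I1)
#1 stroke at J2  (common-f at J2 fixed by 2)
#4 stroke at J2  (J2 flow already set via bond 2)
#0 stroke at J1  (through GY1, causality inverts; strokes same side of GY1)
#3 stroke at I2  (only one flow-in slot at J1)

#0 |J1
#1 |J2
#2 |I1
#3 |I2
#4 |J2
#5 |J1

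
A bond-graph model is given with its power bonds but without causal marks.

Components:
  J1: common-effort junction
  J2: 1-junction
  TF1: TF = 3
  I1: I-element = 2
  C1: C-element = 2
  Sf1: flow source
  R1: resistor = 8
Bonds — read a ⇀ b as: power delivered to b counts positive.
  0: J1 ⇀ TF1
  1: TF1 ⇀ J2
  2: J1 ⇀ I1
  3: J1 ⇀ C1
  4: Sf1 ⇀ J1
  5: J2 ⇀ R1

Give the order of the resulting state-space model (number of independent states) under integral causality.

bond 4 →Sf1  (Sf1: flow source, stroke at near end)
bond 2 →I1  (prefer integral on I1)
bond 3 →J1  (C1 integral (e out))
bond 0 →TF1  (J1 effort already set via bond 3)
bond 1 →J2  (TF TF1: opposite of bond 0)
bond 5 →R1  (closing 1-jn rule on J2)

2  (C1, I1 all integral)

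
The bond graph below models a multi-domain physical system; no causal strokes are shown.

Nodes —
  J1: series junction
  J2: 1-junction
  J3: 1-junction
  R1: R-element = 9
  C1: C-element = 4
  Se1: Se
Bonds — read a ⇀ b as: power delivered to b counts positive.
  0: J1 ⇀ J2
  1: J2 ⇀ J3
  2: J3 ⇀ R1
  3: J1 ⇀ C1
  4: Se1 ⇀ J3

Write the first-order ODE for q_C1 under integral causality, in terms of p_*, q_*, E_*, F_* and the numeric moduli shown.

dq_C1/dt = E_Se1/9 - q_C1/36

#4 →J3  (Se1 (Se) sets effort on bond)
#3 →J1  (C1 integral (e out))
#0 →J2  (J1: last free bond brings flow in)
#1 →J3  (only one flow-in slot at J2)
#2 →R1  (J3 needs exactly one f-in)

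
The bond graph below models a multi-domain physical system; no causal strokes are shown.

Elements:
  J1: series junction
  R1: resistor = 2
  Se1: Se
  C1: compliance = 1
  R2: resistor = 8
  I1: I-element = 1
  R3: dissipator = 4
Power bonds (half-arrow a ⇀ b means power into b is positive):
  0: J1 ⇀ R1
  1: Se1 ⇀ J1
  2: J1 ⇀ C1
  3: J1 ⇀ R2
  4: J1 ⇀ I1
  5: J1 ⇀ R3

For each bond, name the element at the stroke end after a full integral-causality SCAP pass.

b0 stroke at J1
b1 stroke at J1
b2 stroke at J1
b3 stroke at J1
b4 stroke at I1
b5 stroke at J1

#1 stroke at J1  (Se1: effort source, stroke at far end)
#2 stroke at J1  (prefer integral on C1)
#4 stroke at I1  (I1: I, integral causality)
#0 stroke at J1  (1-jn J1 has f-setter on 4)
#3 stroke at J1  (common-f at J1 fixed by 4)
#5 stroke at J1  (common-f at J1 fixed by 4)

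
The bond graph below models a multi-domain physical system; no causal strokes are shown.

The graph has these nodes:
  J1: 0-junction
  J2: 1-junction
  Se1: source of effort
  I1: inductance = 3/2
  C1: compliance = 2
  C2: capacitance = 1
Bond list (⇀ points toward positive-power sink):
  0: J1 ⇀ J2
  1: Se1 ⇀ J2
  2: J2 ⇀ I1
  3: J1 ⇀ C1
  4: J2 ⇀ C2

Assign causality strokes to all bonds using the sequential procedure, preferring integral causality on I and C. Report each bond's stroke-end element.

#1 |J2  (source Se1 imposes e)
#2 |I1  (I1: I, integral causality)
#0 |J2  (1-jn J2 has f-setter on 2)
#4 |J2  (J2 flow already set via bond 2)
#3 |J1  (J1: last free bond brings effort in)

β0 stroke at J2
β1 stroke at J2
β2 stroke at I1
β3 stroke at J1
β4 stroke at J2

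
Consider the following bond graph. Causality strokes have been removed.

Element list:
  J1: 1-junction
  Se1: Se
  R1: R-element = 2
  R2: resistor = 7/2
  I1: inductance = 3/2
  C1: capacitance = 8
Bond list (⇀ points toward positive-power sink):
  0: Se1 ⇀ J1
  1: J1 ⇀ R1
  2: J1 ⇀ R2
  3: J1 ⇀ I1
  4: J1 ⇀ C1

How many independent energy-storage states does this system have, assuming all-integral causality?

2  (C1, I1 all integral)

#0 stroke→J1  (Se1: effort source, stroke at far end)
#3 stroke→I1  (I1 outputs flow p/I1)
#1 stroke→J1  (J1: bond 3 brought flow, rest push out)
#2 stroke→J1  (J1: bond 3 brought flow, rest push out)
#4 stroke→J1  (J1 flow already set via bond 3)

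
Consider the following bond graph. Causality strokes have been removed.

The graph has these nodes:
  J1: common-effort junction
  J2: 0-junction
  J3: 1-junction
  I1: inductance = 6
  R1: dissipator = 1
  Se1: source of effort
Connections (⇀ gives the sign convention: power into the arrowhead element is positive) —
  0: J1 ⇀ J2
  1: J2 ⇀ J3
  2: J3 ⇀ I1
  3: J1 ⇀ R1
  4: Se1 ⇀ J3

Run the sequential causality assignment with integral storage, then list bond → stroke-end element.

bond 0 |J2
bond 1 |J3
bond 2 |I1
bond 3 |J1
bond 4 |J3

b4 |J3  (Se1 (Se) sets effort on bond)
b2 |I1  (I1: I, integral causality)
b1 |J3  (J3 flow already set via bond 2)
b0 |J2  (only one effort-in slot at J2)
b3 |J1  (J1 needs exactly one e-in)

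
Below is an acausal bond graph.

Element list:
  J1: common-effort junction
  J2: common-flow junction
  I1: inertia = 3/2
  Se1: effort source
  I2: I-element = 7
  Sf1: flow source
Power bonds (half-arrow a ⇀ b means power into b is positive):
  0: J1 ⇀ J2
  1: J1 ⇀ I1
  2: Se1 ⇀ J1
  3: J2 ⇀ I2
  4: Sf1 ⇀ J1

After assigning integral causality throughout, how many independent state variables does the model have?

bond 2 stroke→J1  (source Se1 imposes e)
bond 4 stroke→Sf1  (Sf1: flow source, stroke at near end)
bond 0 stroke→J2  (0-jn J1 has e-setter on 2)
bond 1 stroke→I1  (J1: bond 2 brought effort, rest push out)
bond 3 stroke→I2  (J2 needs exactly one f-in)

2  (I1, I2 all integral)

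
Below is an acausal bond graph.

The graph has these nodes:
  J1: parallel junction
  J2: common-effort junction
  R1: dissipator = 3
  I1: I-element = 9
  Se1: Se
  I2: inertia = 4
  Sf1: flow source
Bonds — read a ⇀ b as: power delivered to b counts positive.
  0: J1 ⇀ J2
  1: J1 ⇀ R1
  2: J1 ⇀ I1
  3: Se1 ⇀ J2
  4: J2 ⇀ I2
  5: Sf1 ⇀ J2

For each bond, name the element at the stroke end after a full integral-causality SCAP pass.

#0 stroke at J1
#1 stroke at R1
#2 stroke at I1
#3 stroke at J2
#4 stroke at I2
#5 stroke at Sf1

bond 3 →J2  (Se1 fixes effort; stroke away)
bond 5 →Sf1  (Sf1 (Sf) sets flow on bond)
bond 0 →J1  (common-e at J2 fixed by 3)
bond 4 →I2  (J2 effort already set via bond 3)
bond 1 →R1  (common-e at J1 fixed by 0)
bond 2 →I1  (J1 effort already set via bond 0)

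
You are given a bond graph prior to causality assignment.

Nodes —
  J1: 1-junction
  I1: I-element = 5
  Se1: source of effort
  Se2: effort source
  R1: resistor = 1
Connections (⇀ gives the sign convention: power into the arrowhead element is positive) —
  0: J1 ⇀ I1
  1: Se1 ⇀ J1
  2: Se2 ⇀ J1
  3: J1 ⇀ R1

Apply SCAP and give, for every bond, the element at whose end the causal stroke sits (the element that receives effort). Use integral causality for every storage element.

bond 0 stroke at I1
bond 1 stroke at J1
bond 2 stroke at J1
bond 3 stroke at J1

#1 →J1  (Se1 fixes effort; stroke away)
#2 →J1  (Se2 fixes effort; stroke away)
#0 →I1  (I1: I, integral causality)
#3 →J1  (common-f at J1 fixed by 0)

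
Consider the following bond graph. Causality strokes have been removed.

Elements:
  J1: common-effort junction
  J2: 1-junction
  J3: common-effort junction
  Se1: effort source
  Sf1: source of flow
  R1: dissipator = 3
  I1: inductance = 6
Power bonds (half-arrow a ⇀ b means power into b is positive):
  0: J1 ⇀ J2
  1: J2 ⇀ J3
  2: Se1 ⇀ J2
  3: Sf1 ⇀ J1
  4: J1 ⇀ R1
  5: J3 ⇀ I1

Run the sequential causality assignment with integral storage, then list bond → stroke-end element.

β2 stroke→J2  (Se1 fixes effort; stroke away)
β3 stroke→Sf1  (source Sf1 imposes f)
β5 stroke→I1  (prefer integral on I1)
β1 stroke→J3  (J3: last free bond brings effort in)
β0 stroke→J2  (J2: bond 1 brought flow, rest push out)
β4 stroke→J1  (only one effort-in slot at J1)

b0 stroke→J2
b1 stroke→J3
b2 stroke→J2
b3 stroke→Sf1
b4 stroke→J1
b5 stroke→I1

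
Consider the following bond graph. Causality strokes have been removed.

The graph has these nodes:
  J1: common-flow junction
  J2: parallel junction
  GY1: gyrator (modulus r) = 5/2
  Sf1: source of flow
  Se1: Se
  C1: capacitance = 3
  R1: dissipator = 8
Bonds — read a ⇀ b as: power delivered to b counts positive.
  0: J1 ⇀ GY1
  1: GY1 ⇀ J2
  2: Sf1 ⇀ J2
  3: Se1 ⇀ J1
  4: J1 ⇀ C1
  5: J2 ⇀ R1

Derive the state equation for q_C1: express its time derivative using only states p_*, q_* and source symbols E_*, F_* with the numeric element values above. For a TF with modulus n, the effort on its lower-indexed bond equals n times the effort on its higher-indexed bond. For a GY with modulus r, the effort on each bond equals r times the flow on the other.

#2 stroke at Sf1  (source Sf1 imposes f)
#3 stroke at J1  (source Se1 imposes e)
#4 stroke at J1  (C1 integral (e out))
#0 stroke at GY1  (J1 needs exactly one f-in)
#1 stroke at GY1  (GY1: gyrator matches bond 0)
#5 stroke at J2  (only one effort-in slot at J2)

dq_C1/dt = 32*E_Se1/25 + 16*F_Sf1/5 - 32*q_C1/75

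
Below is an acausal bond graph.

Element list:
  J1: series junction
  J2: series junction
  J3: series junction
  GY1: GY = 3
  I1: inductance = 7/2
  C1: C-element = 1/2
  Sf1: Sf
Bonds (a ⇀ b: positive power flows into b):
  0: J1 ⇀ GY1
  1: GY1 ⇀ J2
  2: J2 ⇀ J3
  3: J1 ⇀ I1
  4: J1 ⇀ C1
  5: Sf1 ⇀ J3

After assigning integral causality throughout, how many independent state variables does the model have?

β5 stroke at Sf1  (Sf1 fixes flow; stroke at Sf1)
β2 stroke at J3  (1-jn J3 has f-setter on 5)
β1 stroke at J2  (J2 flow already set via bond 2)
β0 stroke at J1  (GY1: gyrator matches bond 1)
β3 stroke at I1  (I1 integral (f out))
β4 stroke at J1  (J1: bond 3 brought flow, rest push out)

2  (C1, I1 all integral)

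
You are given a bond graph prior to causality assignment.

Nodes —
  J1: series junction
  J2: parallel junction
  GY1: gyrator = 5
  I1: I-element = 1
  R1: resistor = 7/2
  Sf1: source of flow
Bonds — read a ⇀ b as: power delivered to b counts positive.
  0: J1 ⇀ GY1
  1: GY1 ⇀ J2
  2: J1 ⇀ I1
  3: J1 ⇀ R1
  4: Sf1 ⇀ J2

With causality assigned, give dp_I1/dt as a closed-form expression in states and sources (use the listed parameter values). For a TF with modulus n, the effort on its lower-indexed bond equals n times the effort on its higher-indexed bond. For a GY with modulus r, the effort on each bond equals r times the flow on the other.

dp_I1/dt = 5*F_Sf1 - 7*p_I1/2

b4 stroke→Sf1  (source Sf1 imposes f)
b1 stroke→J2  (J2 needs exactly one e-in)
b0 stroke→J1  (GY GY1: same side as bond 1)
b2 stroke→I1  (I1 integral (f out))
b3 stroke→J1  (J1: bond 2 brought flow, rest push out)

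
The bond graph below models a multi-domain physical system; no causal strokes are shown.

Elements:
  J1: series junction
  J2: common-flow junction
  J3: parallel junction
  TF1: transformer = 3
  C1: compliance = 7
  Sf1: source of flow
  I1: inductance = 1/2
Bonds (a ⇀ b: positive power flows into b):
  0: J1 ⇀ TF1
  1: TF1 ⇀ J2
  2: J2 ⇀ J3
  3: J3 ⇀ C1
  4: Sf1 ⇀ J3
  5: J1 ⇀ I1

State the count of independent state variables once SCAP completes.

#4 |Sf1  (Sf1: flow source, stroke at near end)
#3 |J3  (C1 integral (e out))
#2 |J2  (0-jn J3 has e-setter on 3)
#1 |TF1  (only one flow-in slot at J2)
#0 |J1  (TF1 one-in-one-out from 1)
#5 |I1  (only one flow-in slot at J1)

2  (C1, I1 all integral)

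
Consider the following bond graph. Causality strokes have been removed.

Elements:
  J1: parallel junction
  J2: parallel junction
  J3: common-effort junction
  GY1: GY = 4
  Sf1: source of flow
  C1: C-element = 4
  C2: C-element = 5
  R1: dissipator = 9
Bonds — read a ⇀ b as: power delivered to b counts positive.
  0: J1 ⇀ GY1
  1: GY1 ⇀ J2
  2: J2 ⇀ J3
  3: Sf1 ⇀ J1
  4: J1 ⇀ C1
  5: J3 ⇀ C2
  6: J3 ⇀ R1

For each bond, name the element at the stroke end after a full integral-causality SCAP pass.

β3 |Sf1  (source Sf1 imposes f)
β4 |J1  (C1 integral (e out))
β0 |GY1  (J1 effort already set via bond 4)
β1 |GY1  (through GY1, causality inverts; strokes same side of GY1)
β2 |J2  (closing 0-jn rule on J2)
β5 |J3  (C2 outputs effort q/C2)
β6 |R1  (J3: bond 5 brought effort, rest push out)

b0 →GY1
b1 →GY1
b2 →J2
b3 →Sf1
b4 →J1
b5 →J3
b6 →R1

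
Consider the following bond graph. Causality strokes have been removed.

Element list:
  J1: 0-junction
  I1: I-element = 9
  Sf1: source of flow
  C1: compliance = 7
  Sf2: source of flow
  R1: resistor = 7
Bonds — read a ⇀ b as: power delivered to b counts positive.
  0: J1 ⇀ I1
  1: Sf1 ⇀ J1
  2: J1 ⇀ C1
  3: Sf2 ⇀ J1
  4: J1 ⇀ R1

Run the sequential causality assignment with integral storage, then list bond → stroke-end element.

bond 1 →Sf1  (Sf1: flow source, stroke at near end)
bond 3 →Sf2  (Sf2 fixes flow; stroke at Sf2)
bond 0 →I1  (prefer integral on I1)
bond 2 →J1  (C1: C, integral causality)
bond 4 →R1  (common-e at J1 fixed by 2)

bond 0 stroke at I1
bond 1 stroke at Sf1
bond 2 stroke at J1
bond 3 stroke at Sf2
bond 4 stroke at R1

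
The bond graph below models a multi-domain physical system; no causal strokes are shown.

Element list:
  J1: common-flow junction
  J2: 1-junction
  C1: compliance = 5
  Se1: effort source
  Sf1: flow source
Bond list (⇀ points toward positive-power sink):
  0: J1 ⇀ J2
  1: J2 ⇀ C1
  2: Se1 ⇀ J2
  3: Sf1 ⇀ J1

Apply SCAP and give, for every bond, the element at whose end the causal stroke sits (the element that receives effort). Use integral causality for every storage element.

bond 0 |J1
bond 1 |J2
bond 2 |J2
bond 3 |Sf1

β2 |J2  (Se1 (Se) sets effort on bond)
β3 |Sf1  (source Sf1 imposes f)
β0 |J1  (common-f at J1 fixed by 3)
β1 |J2  (J2 flow already set via bond 0)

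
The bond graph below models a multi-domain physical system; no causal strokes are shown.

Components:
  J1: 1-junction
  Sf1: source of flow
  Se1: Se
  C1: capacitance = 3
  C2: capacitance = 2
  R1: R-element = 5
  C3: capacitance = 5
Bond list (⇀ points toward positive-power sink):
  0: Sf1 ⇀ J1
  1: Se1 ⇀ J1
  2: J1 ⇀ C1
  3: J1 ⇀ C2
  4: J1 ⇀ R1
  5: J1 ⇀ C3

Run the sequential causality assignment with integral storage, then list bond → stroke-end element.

bond 0 →Sf1
bond 1 →J1
bond 2 →J1
bond 3 →J1
bond 4 →J1
bond 5 →J1

#0 →Sf1  (Sf1 (Sf) sets flow on bond)
#1 →J1  (Se1: effort source, stroke at far end)
#2 →J1  (J1 flow already set via bond 0)
#3 →J1  (common-f at J1 fixed by 0)
#4 →J1  (1-jn J1 has f-setter on 0)
#5 →J1  (J1: bond 0 brought flow, rest push out)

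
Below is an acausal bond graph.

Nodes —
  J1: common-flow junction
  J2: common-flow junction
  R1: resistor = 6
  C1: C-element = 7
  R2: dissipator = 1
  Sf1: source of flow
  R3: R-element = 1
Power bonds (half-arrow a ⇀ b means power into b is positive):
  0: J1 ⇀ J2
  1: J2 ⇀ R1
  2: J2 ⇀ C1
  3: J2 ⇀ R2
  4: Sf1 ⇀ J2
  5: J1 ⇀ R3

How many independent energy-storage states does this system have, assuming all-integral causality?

1  (C1 all integral)

bond 4 stroke at Sf1  (Sf1: flow source, stroke at near end)
bond 0 stroke at J2  (J2 flow already set via bond 4)
bond 1 stroke at J2  (1-jn J2 has f-setter on 4)
bond 2 stroke at J2  (common-f at J2 fixed by 4)
bond 3 stroke at J2  (J2 flow already set via bond 4)
bond 5 stroke at J1  (1-jn J1 has f-setter on 0)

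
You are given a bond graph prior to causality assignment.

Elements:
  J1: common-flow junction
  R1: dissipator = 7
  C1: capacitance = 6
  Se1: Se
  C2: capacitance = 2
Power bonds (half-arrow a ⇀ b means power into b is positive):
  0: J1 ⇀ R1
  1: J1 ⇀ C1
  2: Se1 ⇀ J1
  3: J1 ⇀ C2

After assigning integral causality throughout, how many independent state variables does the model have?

2  (C1, C2 all integral)

#2 stroke→J1  (Se1: effort source, stroke at far end)
#1 stroke→J1  (C1 integral (e out))
#3 stroke→J1  (C2 outputs effort q/C2)
#0 stroke→R1  (only one flow-in slot at J1)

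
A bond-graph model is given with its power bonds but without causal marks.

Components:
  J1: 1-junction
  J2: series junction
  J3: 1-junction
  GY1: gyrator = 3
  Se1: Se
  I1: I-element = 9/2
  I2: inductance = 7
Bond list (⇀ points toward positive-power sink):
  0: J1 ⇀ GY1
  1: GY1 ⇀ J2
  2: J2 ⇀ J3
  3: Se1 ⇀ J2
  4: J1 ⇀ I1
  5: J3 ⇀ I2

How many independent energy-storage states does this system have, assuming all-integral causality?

bond 3 stroke→J2  (source Se1 imposes e)
bond 4 stroke→I1  (I1: I, integral causality)
bond 0 stroke→J1  (J1: bond 4 brought flow, rest push out)
bond 1 stroke→J2  (GY GY1: same side as bond 0)
bond 2 stroke→J3  (only one flow-in slot at J2)
bond 5 stroke→I2  (closing 1-jn rule on J3)

2  (I1, I2 all integral)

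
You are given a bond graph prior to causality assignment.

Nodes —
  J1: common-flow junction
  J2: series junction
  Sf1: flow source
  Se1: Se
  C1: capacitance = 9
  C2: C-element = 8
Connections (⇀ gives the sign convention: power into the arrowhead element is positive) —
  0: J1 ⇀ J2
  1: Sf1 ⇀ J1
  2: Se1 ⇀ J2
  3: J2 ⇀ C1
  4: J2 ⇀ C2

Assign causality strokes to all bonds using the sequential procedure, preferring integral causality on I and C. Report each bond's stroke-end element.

#0 →J1
#1 →Sf1
#2 →J2
#3 →J2
#4 →J2

b1 →Sf1  (Sf1: flow source, stroke at near end)
b2 →J2  (source Se1 imposes e)
b0 →J1  (J1: bond 1 brought flow, rest push out)
b3 →J2  (1-jn J2 has f-setter on 0)
b4 →J2  (1-jn J2 has f-setter on 0)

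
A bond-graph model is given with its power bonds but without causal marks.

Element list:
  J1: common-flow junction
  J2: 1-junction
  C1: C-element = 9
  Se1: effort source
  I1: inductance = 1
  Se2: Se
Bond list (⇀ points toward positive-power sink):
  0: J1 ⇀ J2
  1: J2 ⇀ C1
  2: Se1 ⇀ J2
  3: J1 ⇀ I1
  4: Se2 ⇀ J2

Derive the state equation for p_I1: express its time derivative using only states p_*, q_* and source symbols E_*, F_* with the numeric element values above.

β2 stroke→J2  (Se1 fixes effort; stroke away)
β4 stroke→J2  (Se2 fixes effort; stroke away)
β1 stroke→J2  (C1: C, integral causality)
β0 stroke→J1  (only one flow-in slot at J2)
β3 stroke→I1  (J1: last free bond brings flow in)

dp_I1/dt = E_Se1 + E_Se2 - q_C1/9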